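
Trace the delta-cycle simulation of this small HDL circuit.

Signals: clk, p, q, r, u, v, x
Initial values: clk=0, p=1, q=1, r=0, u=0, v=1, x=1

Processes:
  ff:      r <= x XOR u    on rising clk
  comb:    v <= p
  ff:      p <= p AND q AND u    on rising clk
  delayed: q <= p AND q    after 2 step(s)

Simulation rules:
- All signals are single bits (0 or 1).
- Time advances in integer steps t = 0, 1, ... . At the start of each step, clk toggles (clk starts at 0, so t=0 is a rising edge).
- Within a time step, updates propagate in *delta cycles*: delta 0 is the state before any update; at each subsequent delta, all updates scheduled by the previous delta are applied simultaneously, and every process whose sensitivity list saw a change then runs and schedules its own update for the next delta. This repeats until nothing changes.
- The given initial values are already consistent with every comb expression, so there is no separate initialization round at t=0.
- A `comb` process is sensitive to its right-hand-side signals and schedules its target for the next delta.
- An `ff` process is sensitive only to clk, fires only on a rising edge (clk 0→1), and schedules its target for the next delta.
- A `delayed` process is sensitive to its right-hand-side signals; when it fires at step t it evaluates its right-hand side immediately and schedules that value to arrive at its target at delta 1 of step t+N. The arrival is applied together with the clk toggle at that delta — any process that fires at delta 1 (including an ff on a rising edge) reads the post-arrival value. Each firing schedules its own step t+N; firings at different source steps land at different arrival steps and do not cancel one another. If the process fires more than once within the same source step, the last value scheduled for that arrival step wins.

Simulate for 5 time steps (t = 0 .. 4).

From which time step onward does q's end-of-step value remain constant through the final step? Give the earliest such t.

2

t=0 Δ0: r=0 p=1 clk=0 u=0 v=1 x=1 q=1
  Δ1: clk:0→1
  Δ2: r:0→1, p:1→0
  Δ3: v:1→0
  (3Δ to stable)
t=1 Δ0: r=1 p=0 clk=1 u=0 v=0 x=1 q=1
  Δ1: clk:1→0
  (1Δ to stable)
t=2 Δ0: r=1 p=0 clk=0 u=0 v=0 x=1 q=1
  Δ1: clk:0→1, q:1→0
  (1Δ to stable)
t=3 Δ0: r=1 p=0 clk=1 u=0 v=0 x=1 q=0
  Δ1: clk:1→0
  (1Δ to stable)
t=4 Δ0: r=1 p=0 clk=0 u=0 v=0 x=1 q=0
  Δ1: clk:0→1
  (1Δ to stable)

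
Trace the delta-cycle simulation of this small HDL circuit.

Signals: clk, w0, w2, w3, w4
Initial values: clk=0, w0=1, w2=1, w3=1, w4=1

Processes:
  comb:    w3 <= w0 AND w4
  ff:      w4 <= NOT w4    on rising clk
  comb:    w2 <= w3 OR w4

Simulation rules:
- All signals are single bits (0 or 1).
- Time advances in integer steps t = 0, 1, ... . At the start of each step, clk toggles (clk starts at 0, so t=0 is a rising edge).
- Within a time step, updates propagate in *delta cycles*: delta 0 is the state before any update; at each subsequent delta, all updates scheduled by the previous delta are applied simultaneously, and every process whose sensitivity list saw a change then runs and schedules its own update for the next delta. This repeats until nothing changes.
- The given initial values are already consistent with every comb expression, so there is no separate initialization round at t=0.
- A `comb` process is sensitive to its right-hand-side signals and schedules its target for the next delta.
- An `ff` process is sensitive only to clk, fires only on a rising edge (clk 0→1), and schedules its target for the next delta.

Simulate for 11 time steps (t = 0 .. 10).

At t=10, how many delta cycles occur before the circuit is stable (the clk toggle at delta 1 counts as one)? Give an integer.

3

t=0 Δ0: clk=0 w3=1 w2=1 w4=1 w0=1
  Δ1: clk:0→1
  Δ2: w4:1→0
  Δ3: w3:1→0
  Δ4: w2:1→0
  (4Δ to stable)
t=1 Δ0: clk=1 w3=0 w2=0 w4=0 w0=1
  Δ1: clk:1→0
  (1Δ to stable)
t=2 Δ0: clk=0 w3=0 w2=0 w4=0 w0=1
  Δ1: clk:0→1
  Δ2: w4:0→1
  Δ3: w3:0→1, w2:0→1
  (3Δ to stable)
t=3 Δ0: clk=1 w3=1 w2=1 w4=1 w0=1
  Δ1: clk:1→0
  (1Δ to stable)
t=4 Δ0: clk=0 w3=1 w2=1 w4=1 w0=1
  Δ1: clk:0→1
  Δ2: w4:1→0
  Δ3: w3:1→0
  Δ4: w2:1→0
  (4Δ to stable)
t=5 Δ0: clk=1 w3=0 w2=0 w4=0 w0=1
  Δ1: clk:1→0
  (1Δ to stable)
t=6 Δ0: clk=0 w3=0 w2=0 w4=0 w0=1
  Δ1: clk:0→1
  Δ2: w4:0→1
  Δ3: w3:0→1, w2:0→1
  (3Δ to stable)
t=7 Δ0: clk=1 w3=1 w2=1 w4=1 w0=1
  Δ1: clk:1→0
  (1Δ to stable)
t=8 Δ0: clk=0 w3=1 w2=1 w4=1 w0=1
  Δ1: clk:0→1
  Δ2: w4:1→0
  Δ3: w3:1→0
  Δ4: w2:1→0
  (4Δ to stable)
t=9 Δ0: clk=1 w3=0 w2=0 w4=0 w0=1
  Δ1: clk:1→0
  (1Δ to stable)
t=10 Δ0: clk=0 w3=0 w2=0 w4=0 w0=1
  Δ1: clk:0→1
  Δ2: w4:0→1
  Δ3: w3:0→1, w2:0→1
  (3Δ to stable)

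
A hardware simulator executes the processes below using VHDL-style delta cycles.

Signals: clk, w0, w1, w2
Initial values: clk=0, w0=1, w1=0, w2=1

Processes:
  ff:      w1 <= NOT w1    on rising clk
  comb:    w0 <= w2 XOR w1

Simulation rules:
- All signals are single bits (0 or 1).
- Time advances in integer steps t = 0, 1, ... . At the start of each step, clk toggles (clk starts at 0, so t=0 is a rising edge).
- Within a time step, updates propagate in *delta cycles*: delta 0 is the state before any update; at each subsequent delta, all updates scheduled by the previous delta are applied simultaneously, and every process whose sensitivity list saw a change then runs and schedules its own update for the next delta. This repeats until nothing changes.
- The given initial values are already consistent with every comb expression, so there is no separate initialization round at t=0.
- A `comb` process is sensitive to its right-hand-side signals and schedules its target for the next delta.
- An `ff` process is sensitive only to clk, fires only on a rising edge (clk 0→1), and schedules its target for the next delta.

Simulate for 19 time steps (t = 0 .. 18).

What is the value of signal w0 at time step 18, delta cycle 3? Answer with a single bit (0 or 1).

[bits: clk,w2,w1,w0]
t=0: Δ0=0101 Δ1=1101 Δ2=1111 Δ3=1110 | 3Δ
t=1: Δ0=1110 Δ1=0110 | 1Δ
t=2: Δ0=0110 Δ1=1110 Δ2=1100 Δ3=1101 | 3Δ
t=3: Δ0=1101 Δ1=0101 | 1Δ
t=4: Δ0=0101 Δ1=1101 Δ2=1111 Δ3=1110 | 3Δ
t=5: Δ0=1110 Δ1=0110 | 1Δ
t=6: Δ0=0110 Δ1=1110 Δ2=1100 Δ3=1101 | 3Δ
t=7: Δ0=1101 Δ1=0101 | 1Δ
t=8: Δ0=0101 Δ1=1101 Δ2=1111 Δ3=1110 | 3Δ
t=9: Δ0=1110 Δ1=0110 | 1Δ
t=10: Δ0=0110 Δ1=1110 Δ2=1100 Δ3=1101 | 3Δ
t=11: Δ0=1101 Δ1=0101 | 1Δ
t=12: Δ0=0101 Δ1=1101 Δ2=1111 Δ3=1110 | 3Δ
t=13: Δ0=1110 Δ1=0110 | 1Δ
t=14: Δ0=0110 Δ1=1110 Δ2=1100 Δ3=1101 | 3Δ
t=15: Δ0=1101 Δ1=0101 | 1Δ
t=16: Δ0=0101 Δ1=1101 Δ2=1111 Δ3=1110 | 3Δ
t=17: Δ0=1110 Δ1=0110 | 1Δ
t=18: Δ0=0110 Δ1=1110 Δ2=1100 Δ3=1101 | 3Δ

1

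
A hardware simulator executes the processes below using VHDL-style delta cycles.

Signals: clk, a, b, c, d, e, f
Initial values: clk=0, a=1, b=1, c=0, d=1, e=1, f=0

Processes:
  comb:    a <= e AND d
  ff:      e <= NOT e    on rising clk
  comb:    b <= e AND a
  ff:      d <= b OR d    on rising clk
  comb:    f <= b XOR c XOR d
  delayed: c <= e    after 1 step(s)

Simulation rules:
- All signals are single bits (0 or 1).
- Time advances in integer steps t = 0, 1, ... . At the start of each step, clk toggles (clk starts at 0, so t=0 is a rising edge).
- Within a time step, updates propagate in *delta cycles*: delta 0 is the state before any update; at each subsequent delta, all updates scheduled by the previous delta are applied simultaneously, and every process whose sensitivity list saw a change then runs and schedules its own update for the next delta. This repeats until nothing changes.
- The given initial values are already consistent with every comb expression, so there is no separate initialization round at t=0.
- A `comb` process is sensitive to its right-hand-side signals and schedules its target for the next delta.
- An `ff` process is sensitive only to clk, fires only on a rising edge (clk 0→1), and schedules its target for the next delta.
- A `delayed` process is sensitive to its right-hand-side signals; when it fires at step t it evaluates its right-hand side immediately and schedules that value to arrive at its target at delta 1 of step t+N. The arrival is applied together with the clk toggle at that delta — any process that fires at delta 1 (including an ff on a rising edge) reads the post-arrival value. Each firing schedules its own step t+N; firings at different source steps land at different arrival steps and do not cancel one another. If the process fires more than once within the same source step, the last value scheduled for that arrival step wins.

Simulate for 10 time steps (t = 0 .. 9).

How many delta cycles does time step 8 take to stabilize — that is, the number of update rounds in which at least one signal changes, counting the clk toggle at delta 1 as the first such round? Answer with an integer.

t=0 Δ0: c=0 e=1 b=1 clk=0 a=1 f=0 d=1
  Δ1: clk:0→1
  Δ2: e:1→0
  Δ3: b:1→0, a:1→0
  Δ4: f:0→1
  (4Δ to stable)
t=1 Δ0: c=0 e=0 b=0 clk=1 a=0 f=1 d=1
  Δ1: clk:1→0
  (1Δ to stable)
t=2 Δ0: c=0 e=0 b=0 clk=0 a=0 f=1 d=1
  Δ1: clk:0→1
  Δ2: e:0→1
  Δ3: a:0→1
  Δ4: b:0→1
  Δ5: f:1→0
  (5Δ to stable)
t=3 Δ0: c=0 e=1 b=1 clk=1 a=1 f=0 d=1
  Δ1: c:0→1, clk:1→0
  Δ2: f:0→1
  (2Δ to stable)
t=4 Δ0: c=1 e=1 b=1 clk=0 a=1 f=1 d=1
  Δ1: clk:0→1
  Δ2: e:1→0
  Δ3: b:1→0, a:1→0
  Δ4: f:1→0
  (4Δ to stable)
t=5 Δ0: c=1 e=0 b=0 clk=1 a=0 f=0 d=1
  Δ1: c:1→0, clk:1→0
  Δ2: f:0→1
  (2Δ to stable)
t=6 Δ0: c=0 e=0 b=0 clk=0 a=0 f=1 d=1
  Δ1: clk:0→1
  Δ2: e:0→1
  Δ3: a:0→1
  Δ4: b:0→1
  Δ5: f:1→0
  (5Δ to stable)
t=7 Δ0: c=0 e=1 b=1 clk=1 a=1 f=0 d=1
  Δ1: c:0→1, clk:1→0
  Δ2: f:0→1
  (2Δ to stable)
t=8 Δ0: c=1 e=1 b=1 clk=0 a=1 f=1 d=1
  Δ1: clk:0→1
  Δ2: e:1→0
  Δ3: b:1→0, a:1→0
  Δ4: f:1→0
  (4Δ to stable)
t=9 Δ0: c=1 e=0 b=0 clk=1 a=0 f=0 d=1
  Δ1: c:1→0, clk:1→0
  Δ2: f:0→1
  (2Δ to stable)

4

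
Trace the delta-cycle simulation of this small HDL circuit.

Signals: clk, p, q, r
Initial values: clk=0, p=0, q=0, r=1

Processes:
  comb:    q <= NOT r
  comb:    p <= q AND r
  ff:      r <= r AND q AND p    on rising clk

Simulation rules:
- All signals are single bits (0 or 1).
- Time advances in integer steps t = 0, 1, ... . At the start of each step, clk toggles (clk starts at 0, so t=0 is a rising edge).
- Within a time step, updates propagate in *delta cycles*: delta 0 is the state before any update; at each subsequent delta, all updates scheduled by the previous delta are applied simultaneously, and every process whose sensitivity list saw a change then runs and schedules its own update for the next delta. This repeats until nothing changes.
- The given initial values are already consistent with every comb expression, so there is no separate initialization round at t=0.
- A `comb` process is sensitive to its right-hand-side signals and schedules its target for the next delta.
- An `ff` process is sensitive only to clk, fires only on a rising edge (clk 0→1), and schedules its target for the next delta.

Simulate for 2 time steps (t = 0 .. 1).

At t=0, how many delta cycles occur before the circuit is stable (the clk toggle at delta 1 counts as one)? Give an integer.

[bits: r,q,clk,p]
t=0: Δ0=1000 Δ1=1010 Δ2=0010 Δ3=0110 | 3Δ
t=1: Δ0=0110 Δ1=0100 | 1Δ

3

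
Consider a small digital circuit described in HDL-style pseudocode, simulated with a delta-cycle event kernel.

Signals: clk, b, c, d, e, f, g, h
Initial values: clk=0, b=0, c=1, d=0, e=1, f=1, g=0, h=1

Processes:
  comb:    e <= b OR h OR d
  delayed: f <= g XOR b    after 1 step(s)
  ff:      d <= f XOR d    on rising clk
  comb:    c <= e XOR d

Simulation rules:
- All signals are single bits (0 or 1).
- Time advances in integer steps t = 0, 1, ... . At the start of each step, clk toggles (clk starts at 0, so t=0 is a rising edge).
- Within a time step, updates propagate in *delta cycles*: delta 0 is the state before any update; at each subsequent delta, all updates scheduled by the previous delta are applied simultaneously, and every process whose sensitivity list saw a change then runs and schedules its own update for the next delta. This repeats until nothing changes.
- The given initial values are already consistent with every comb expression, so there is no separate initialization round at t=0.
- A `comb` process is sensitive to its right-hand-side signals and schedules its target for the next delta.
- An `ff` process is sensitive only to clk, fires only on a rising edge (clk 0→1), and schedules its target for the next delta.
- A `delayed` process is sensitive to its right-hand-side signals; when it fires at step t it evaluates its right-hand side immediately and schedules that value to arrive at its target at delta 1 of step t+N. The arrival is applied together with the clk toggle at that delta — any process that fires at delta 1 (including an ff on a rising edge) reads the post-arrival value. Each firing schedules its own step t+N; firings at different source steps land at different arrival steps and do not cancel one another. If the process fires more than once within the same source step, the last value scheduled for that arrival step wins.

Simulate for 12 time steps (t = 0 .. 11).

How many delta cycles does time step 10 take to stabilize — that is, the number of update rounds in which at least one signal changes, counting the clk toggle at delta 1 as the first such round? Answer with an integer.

3

t0.Δ0 g=0 h=1 d=0 f=1 b=0 c=1 clk=0 e=1
t0.Δ1 g=0 h=1 d=0 f=1 b=0 c=1 clk=1 e=1
t0.Δ2 g=0 h=1 d=1 f=1 b=0 c=1 clk=1 e=1
t0.Δ3 g=0 h=1 d=1 f=1 b=0 c=0 clk=1 e=1
t1.Δ0 g=0 h=1 d=1 f=1 b=0 c=0 clk=1 e=1
t1.Δ1 g=0 h=1 d=1 f=1 b=0 c=0 clk=0 e=1
t2.Δ0 g=0 h=1 d=1 f=1 b=0 c=0 clk=0 e=1
t2.Δ1 g=0 h=1 d=1 f=1 b=0 c=0 clk=1 e=1
t2.Δ2 g=0 h=1 d=0 f=1 b=0 c=0 clk=1 e=1
t2.Δ3 g=0 h=1 d=0 f=1 b=0 c=1 clk=1 e=1
t3.Δ0 g=0 h=1 d=0 f=1 b=0 c=1 clk=1 e=1
t3.Δ1 g=0 h=1 d=0 f=1 b=0 c=1 clk=0 e=1
t4.Δ0 g=0 h=1 d=0 f=1 b=0 c=1 clk=0 e=1
t4.Δ1 g=0 h=1 d=0 f=1 b=0 c=1 clk=1 e=1
t4.Δ2 g=0 h=1 d=1 f=1 b=0 c=1 clk=1 e=1
t4.Δ3 g=0 h=1 d=1 f=1 b=0 c=0 clk=1 e=1
t5.Δ0 g=0 h=1 d=1 f=1 b=0 c=0 clk=1 e=1
t5.Δ1 g=0 h=1 d=1 f=1 b=0 c=0 clk=0 e=1
t6.Δ0 g=0 h=1 d=1 f=1 b=0 c=0 clk=0 e=1
t6.Δ1 g=0 h=1 d=1 f=1 b=0 c=0 clk=1 e=1
t6.Δ2 g=0 h=1 d=0 f=1 b=0 c=0 clk=1 e=1
t6.Δ3 g=0 h=1 d=0 f=1 b=0 c=1 clk=1 e=1
t7.Δ0 g=0 h=1 d=0 f=1 b=0 c=1 clk=1 e=1
t7.Δ1 g=0 h=1 d=0 f=1 b=0 c=1 clk=0 e=1
t8.Δ0 g=0 h=1 d=0 f=1 b=0 c=1 clk=0 e=1
t8.Δ1 g=0 h=1 d=0 f=1 b=0 c=1 clk=1 e=1
t8.Δ2 g=0 h=1 d=1 f=1 b=0 c=1 clk=1 e=1
t8.Δ3 g=0 h=1 d=1 f=1 b=0 c=0 clk=1 e=1
t9.Δ0 g=0 h=1 d=1 f=1 b=0 c=0 clk=1 e=1
t9.Δ1 g=0 h=1 d=1 f=1 b=0 c=0 clk=0 e=1
t10.Δ0 g=0 h=1 d=1 f=1 b=0 c=0 clk=0 e=1
t10.Δ1 g=0 h=1 d=1 f=1 b=0 c=0 clk=1 e=1
t10.Δ2 g=0 h=1 d=0 f=1 b=0 c=0 clk=1 e=1
t10.Δ3 g=0 h=1 d=0 f=1 b=0 c=1 clk=1 e=1
t11.Δ0 g=0 h=1 d=0 f=1 b=0 c=1 clk=1 e=1
t11.Δ1 g=0 h=1 d=0 f=1 b=0 c=1 clk=0 e=1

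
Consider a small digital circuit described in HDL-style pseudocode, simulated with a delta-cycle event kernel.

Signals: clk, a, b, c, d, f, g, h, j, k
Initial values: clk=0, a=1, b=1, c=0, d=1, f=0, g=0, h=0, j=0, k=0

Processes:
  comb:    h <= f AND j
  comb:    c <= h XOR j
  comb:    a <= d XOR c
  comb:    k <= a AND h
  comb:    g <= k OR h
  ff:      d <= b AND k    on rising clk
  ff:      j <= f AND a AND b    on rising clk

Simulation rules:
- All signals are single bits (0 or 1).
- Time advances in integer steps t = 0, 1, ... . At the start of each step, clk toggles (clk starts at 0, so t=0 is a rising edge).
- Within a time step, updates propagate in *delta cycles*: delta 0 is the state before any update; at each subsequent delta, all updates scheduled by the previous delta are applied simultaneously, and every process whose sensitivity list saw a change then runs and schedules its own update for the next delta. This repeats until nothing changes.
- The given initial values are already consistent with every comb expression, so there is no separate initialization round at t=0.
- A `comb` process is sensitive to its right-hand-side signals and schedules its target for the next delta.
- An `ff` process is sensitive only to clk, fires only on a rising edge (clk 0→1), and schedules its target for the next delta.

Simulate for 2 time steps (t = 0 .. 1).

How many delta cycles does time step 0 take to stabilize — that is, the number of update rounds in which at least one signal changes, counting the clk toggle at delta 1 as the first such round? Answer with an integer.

t0.Δ0 a=1 h=0 clk=0 g=0 d=1 c=0 b=1 f=0 k=0 j=0
t0.Δ1 a=1 h=0 clk=1 g=0 d=1 c=0 b=1 f=0 k=0 j=0
t0.Δ2 a=1 h=0 clk=1 g=0 d=0 c=0 b=1 f=0 k=0 j=0
t0.Δ3 a=0 h=0 clk=1 g=0 d=0 c=0 b=1 f=0 k=0 j=0
t1.Δ0 a=0 h=0 clk=1 g=0 d=0 c=0 b=1 f=0 k=0 j=0
t1.Δ1 a=0 h=0 clk=0 g=0 d=0 c=0 b=1 f=0 k=0 j=0

3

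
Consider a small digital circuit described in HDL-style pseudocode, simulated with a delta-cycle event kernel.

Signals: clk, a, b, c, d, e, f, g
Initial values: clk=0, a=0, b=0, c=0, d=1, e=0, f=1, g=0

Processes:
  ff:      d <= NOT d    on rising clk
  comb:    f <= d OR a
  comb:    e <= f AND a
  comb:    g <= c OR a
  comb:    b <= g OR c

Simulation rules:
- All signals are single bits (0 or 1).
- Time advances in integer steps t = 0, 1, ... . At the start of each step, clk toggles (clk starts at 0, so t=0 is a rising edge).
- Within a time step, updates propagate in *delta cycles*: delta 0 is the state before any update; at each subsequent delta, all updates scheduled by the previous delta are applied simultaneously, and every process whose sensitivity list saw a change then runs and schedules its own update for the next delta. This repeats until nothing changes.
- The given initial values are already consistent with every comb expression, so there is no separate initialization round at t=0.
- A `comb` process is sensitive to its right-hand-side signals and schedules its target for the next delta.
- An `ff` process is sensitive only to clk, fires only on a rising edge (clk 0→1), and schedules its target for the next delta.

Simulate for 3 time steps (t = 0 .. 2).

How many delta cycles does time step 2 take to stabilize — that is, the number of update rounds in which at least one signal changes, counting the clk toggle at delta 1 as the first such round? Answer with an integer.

t0.Δ0 clk=0 a=0 g=0 f=1 e=0 b=0 d=1 c=0
t0.Δ1 clk=1 a=0 g=0 f=1 e=0 b=0 d=1 c=0
t0.Δ2 clk=1 a=0 g=0 f=1 e=0 b=0 d=0 c=0
t0.Δ3 clk=1 a=0 g=0 f=0 e=0 b=0 d=0 c=0
t1.Δ0 clk=1 a=0 g=0 f=0 e=0 b=0 d=0 c=0
t1.Δ1 clk=0 a=0 g=0 f=0 e=0 b=0 d=0 c=0
t2.Δ0 clk=0 a=0 g=0 f=0 e=0 b=0 d=0 c=0
t2.Δ1 clk=1 a=0 g=0 f=0 e=0 b=0 d=0 c=0
t2.Δ2 clk=1 a=0 g=0 f=0 e=0 b=0 d=1 c=0
t2.Δ3 clk=1 a=0 g=0 f=1 e=0 b=0 d=1 c=0

3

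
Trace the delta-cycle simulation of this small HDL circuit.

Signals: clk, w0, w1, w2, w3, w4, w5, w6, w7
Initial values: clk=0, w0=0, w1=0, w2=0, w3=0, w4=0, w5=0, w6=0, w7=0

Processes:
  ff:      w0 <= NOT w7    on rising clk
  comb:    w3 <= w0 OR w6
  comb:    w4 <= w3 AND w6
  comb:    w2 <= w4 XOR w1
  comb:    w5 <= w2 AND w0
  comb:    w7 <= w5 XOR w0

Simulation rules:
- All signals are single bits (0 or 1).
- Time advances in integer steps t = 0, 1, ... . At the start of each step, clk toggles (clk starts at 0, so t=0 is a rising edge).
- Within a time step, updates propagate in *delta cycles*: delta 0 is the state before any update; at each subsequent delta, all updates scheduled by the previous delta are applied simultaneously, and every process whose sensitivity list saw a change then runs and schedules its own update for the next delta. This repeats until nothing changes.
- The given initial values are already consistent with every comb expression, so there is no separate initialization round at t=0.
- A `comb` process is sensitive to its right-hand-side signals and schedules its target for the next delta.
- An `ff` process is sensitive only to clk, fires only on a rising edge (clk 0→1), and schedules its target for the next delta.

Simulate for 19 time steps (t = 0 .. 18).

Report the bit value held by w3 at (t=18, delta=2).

1

t=0 Δ0: w7=0 w5=0 w0=0 clk=0 w1=0 w4=0 w3=0 w6=0 w2=0
  Δ1: clk:0→1
  Δ2: w0:0→1
  Δ3: w7:0→1, w3:0→1
  (3Δ to stable)
t=1 Δ0: w7=1 w5=0 w0=1 clk=1 w1=0 w4=0 w3=1 w6=0 w2=0
  Δ1: clk:1→0
  (1Δ to stable)
t=2 Δ0: w7=1 w5=0 w0=1 clk=0 w1=0 w4=0 w3=1 w6=0 w2=0
  Δ1: clk:0→1
  Δ2: w0:1→0
  Δ3: w7:1→0, w3:1→0
  (3Δ to stable)
t=3 Δ0: w7=0 w5=0 w0=0 clk=1 w1=0 w4=0 w3=0 w6=0 w2=0
  Δ1: clk:1→0
  (1Δ to stable)
t=4 Δ0: w7=0 w5=0 w0=0 clk=0 w1=0 w4=0 w3=0 w6=0 w2=0
  Δ1: clk:0→1
  Δ2: w0:0→1
  Δ3: w7:0→1, w3:0→1
  (3Δ to stable)
t=5 Δ0: w7=1 w5=0 w0=1 clk=1 w1=0 w4=0 w3=1 w6=0 w2=0
  Δ1: clk:1→0
  (1Δ to stable)
t=6 Δ0: w7=1 w5=0 w0=1 clk=0 w1=0 w4=0 w3=1 w6=0 w2=0
  Δ1: clk:0→1
  Δ2: w0:1→0
  Δ3: w7:1→0, w3:1→0
  (3Δ to stable)
t=7 Δ0: w7=0 w5=0 w0=0 clk=1 w1=0 w4=0 w3=0 w6=0 w2=0
  Δ1: clk:1→0
  (1Δ to stable)
t=8 Δ0: w7=0 w5=0 w0=0 clk=0 w1=0 w4=0 w3=0 w6=0 w2=0
  Δ1: clk:0→1
  Δ2: w0:0→1
  Δ3: w7:0→1, w3:0→1
  (3Δ to stable)
t=9 Δ0: w7=1 w5=0 w0=1 clk=1 w1=0 w4=0 w3=1 w6=0 w2=0
  Δ1: clk:1→0
  (1Δ to stable)
t=10 Δ0: w7=1 w5=0 w0=1 clk=0 w1=0 w4=0 w3=1 w6=0 w2=0
  Δ1: clk:0→1
  Δ2: w0:1→0
  Δ3: w7:1→0, w3:1→0
  (3Δ to stable)
t=11 Δ0: w7=0 w5=0 w0=0 clk=1 w1=0 w4=0 w3=0 w6=0 w2=0
  Δ1: clk:1→0
  (1Δ to stable)
t=12 Δ0: w7=0 w5=0 w0=0 clk=0 w1=0 w4=0 w3=0 w6=0 w2=0
  Δ1: clk:0→1
  Δ2: w0:0→1
  Δ3: w7:0→1, w3:0→1
  (3Δ to stable)
t=13 Δ0: w7=1 w5=0 w0=1 clk=1 w1=0 w4=0 w3=1 w6=0 w2=0
  Δ1: clk:1→0
  (1Δ to stable)
t=14 Δ0: w7=1 w5=0 w0=1 clk=0 w1=0 w4=0 w3=1 w6=0 w2=0
  Δ1: clk:0→1
  Δ2: w0:1→0
  Δ3: w7:1→0, w3:1→0
  (3Δ to stable)
t=15 Δ0: w7=0 w5=0 w0=0 clk=1 w1=0 w4=0 w3=0 w6=0 w2=0
  Δ1: clk:1→0
  (1Δ to stable)
t=16 Δ0: w7=0 w5=0 w0=0 clk=0 w1=0 w4=0 w3=0 w6=0 w2=0
  Δ1: clk:0→1
  Δ2: w0:0→1
  Δ3: w7:0→1, w3:0→1
  (3Δ to stable)
t=17 Δ0: w7=1 w5=0 w0=1 clk=1 w1=0 w4=0 w3=1 w6=0 w2=0
  Δ1: clk:1→0
  (1Δ to stable)
t=18 Δ0: w7=1 w5=0 w0=1 clk=0 w1=0 w4=0 w3=1 w6=0 w2=0
  Δ1: clk:0→1
  Δ2: w0:1→0
  Δ3: w7:1→0, w3:1→0
  (3Δ to stable)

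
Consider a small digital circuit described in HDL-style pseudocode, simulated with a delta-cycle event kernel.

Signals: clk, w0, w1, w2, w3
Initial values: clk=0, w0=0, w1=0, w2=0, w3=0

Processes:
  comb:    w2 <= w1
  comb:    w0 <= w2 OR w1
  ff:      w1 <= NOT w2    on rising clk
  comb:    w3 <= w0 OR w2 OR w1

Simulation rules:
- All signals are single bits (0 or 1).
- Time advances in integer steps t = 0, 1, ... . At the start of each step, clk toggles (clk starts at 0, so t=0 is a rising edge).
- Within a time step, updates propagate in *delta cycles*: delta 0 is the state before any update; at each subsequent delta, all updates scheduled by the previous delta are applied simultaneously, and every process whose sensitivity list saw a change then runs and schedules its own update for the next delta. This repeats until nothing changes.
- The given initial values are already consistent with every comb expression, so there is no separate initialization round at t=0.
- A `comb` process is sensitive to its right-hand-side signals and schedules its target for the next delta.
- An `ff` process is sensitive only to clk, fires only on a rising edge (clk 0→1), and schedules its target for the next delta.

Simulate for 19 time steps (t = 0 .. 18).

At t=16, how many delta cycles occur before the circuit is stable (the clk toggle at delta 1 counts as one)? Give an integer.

t0.Δ0 w0=0 w3=0 w1=0 clk=0 w2=0
t0.Δ1 w0=0 w3=0 w1=0 clk=1 w2=0
t0.Δ2 w0=0 w3=0 w1=1 clk=1 w2=0
t0.Δ3 w0=1 w3=1 w1=1 clk=1 w2=1
t1.Δ0 w0=1 w3=1 w1=1 clk=1 w2=1
t1.Δ1 w0=1 w3=1 w1=1 clk=0 w2=1
t2.Δ0 w0=1 w3=1 w1=1 clk=0 w2=1
t2.Δ1 w0=1 w3=1 w1=1 clk=1 w2=1
t2.Δ2 w0=1 w3=1 w1=0 clk=1 w2=1
t2.Δ3 w0=1 w3=1 w1=0 clk=1 w2=0
t2.Δ4 w0=0 w3=1 w1=0 clk=1 w2=0
t2.Δ5 w0=0 w3=0 w1=0 clk=1 w2=0
t3.Δ0 w0=0 w3=0 w1=0 clk=1 w2=0
t3.Δ1 w0=0 w3=0 w1=0 clk=0 w2=0
t4.Δ0 w0=0 w3=0 w1=0 clk=0 w2=0
t4.Δ1 w0=0 w3=0 w1=0 clk=1 w2=0
t4.Δ2 w0=0 w3=0 w1=1 clk=1 w2=0
t4.Δ3 w0=1 w3=1 w1=1 clk=1 w2=1
t5.Δ0 w0=1 w3=1 w1=1 clk=1 w2=1
t5.Δ1 w0=1 w3=1 w1=1 clk=0 w2=1
t6.Δ0 w0=1 w3=1 w1=1 clk=0 w2=1
t6.Δ1 w0=1 w3=1 w1=1 clk=1 w2=1
t6.Δ2 w0=1 w3=1 w1=0 clk=1 w2=1
t6.Δ3 w0=1 w3=1 w1=0 clk=1 w2=0
t6.Δ4 w0=0 w3=1 w1=0 clk=1 w2=0
t6.Δ5 w0=0 w3=0 w1=0 clk=1 w2=0
t7.Δ0 w0=0 w3=0 w1=0 clk=1 w2=0
t7.Δ1 w0=0 w3=0 w1=0 clk=0 w2=0
t8.Δ0 w0=0 w3=0 w1=0 clk=0 w2=0
t8.Δ1 w0=0 w3=0 w1=0 clk=1 w2=0
t8.Δ2 w0=0 w3=0 w1=1 clk=1 w2=0
t8.Δ3 w0=1 w3=1 w1=1 clk=1 w2=1
t9.Δ0 w0=1 w3=1 w1=1 clk=1 w2=1
t9.Δ1 w0=1 w3=1 w1=1 clk=0 w2=1
t10.Δ0 w0=1 w3=1 w1=1 clk=0 w2=1
t10.Δ1 w0=1 w3=1 w1=1 clk=1 w2=1
t10.Δ2 w0=1 w3=1 w1=0 clk=1 w2=1
t10.Δ3 w0=1 w3=1 w1=0 clk=1 w2=0
t10.Δ4 w0=0 w3=1 w1=0 clk=1 w2=0
t10.Δ5 w0=0 w3=0 w1=0 clk=1 w2=0
t11.Δ0 w0=0 w3=0 w1=0 clk=1 w2=0
t11.Δ1 w0=0 w3=0 w1=0 clk=0 w2=0
t12.Δ0 w0=0 w3=0 w1=0 clk=0 w2=0
t12.Δ1 w0=0 w3=0 w1=0 clk=1 w2=0
t12.Δ2 w0=0 w3=0 w1=1 clk=1 w2=0
t12.Δ3 w0=1 w3=1 w1=1 clk=1 w2=1
t13.Δ0 w0=1 w3=1 w1=1 clk=1 w2=1
t13.Δ1 w0=1 w3=1 w1=1 clk=0 w2=1
t14.Δ0 w0=1 w3=1 w1=1 clk=0 w2=1
t14.Δ1 w0=1 w3=1 w1=1 clk=1 w2=1
t14.Δ2 w0=1 w3=1 w1=0 clk=1 w2=1
t14.Δ3 w0=1 w3=1 w1=0 clk=1 w2=0
t14.Δ4 w0=0 w3=1 w1=0 clk=1 w2=0
t14.Δ5 w0=0 w3=0 w1=0 clk=1 w2=0
t15.Δ0 w0=0 w3=0 w1=0 clk=1 w2=0
t15.Δ1 w0=0 w3=0 w1=0 clk=0 w2=0
t16.Δ0 w0=0 w3=0 w1=0 clk=0 w2=0
t16.Δ1 w0=0 w3=0 w1=0 clk=1 w2=0
t16.Δ2 w0=0 w3=0 w1=1 clk=1 w2=0
t16.Δ3 w0=1 w3=1 w1=1 clk=1 w2=1
t17.Δ0 w0=1 w3=1 w1=1 clk=1 w2=1
t17.Δ1 w0=1 w3=1 w1=1 clk=0 w2=1
t18.Δ0 w0=1 w3=1 w1=1 clk=0 w2=1
t18.Δ1 w0=1 w3=1 w1=1 clk=1 w2=1
t18.Δ2 w0=1 w3=1 w1=0 clk=1 w2=1
t18.Δ3 w0=1 w3=1 w1=0 clk=1 w2=0
t18.Δ4 w0=0 w3=1 w1=0 clk=1 w2=0
t18.Δ5 w0=0 w3=0 w1=0 clk=1 w2=0

3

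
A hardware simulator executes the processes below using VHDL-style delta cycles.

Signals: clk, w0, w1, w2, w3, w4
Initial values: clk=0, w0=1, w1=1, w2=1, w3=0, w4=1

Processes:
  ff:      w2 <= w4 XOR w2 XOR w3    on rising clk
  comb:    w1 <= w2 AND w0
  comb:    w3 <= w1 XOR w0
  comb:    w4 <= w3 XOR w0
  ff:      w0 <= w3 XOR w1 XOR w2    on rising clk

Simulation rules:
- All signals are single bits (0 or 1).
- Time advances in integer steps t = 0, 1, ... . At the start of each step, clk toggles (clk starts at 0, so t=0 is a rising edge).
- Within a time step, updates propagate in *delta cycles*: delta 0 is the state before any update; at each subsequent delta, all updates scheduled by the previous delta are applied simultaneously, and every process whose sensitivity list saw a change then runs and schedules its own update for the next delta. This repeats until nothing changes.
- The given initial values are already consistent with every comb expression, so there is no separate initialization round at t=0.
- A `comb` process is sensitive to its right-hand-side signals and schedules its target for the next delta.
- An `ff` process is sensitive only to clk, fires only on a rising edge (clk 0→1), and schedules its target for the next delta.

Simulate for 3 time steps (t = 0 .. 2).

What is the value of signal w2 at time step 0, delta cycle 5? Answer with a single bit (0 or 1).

0

t0.Δ0 w4=1 clk=0 w0=1 w3=0 w2=1 w1=1
t0.Δ1 w4=1 clk=1 w0=1 w3=0 w2=1 w1=1
t0.Δ2 w4=1 clk=1 w0=0 w3=0 w2=0 w1=1
t0.Δ3 w4=0 clk=1 w0=0 w3=1 w2=0 w1=0
t0.Δ4 w4=1 clk=1 w0=0 w3=0 w2=0 w1=0
t0.Δ5 w4=0 clk=1 w0=0 w3=0 w2=0 w1=0
t1.Δ0 w4=0 clk=1 w0=0 w3=0 w2=0 w1=0
t1.Δ1 w4=0 clk=0 w0=0 w3=0 w2=0 w1=0
t2.Δ0 w4=0 clk=0 w0=0 w3=0 w2=0 w1=0
t2.Δ1 w4=0 clk=1 w0=0 w3=0 w2=0 w1=0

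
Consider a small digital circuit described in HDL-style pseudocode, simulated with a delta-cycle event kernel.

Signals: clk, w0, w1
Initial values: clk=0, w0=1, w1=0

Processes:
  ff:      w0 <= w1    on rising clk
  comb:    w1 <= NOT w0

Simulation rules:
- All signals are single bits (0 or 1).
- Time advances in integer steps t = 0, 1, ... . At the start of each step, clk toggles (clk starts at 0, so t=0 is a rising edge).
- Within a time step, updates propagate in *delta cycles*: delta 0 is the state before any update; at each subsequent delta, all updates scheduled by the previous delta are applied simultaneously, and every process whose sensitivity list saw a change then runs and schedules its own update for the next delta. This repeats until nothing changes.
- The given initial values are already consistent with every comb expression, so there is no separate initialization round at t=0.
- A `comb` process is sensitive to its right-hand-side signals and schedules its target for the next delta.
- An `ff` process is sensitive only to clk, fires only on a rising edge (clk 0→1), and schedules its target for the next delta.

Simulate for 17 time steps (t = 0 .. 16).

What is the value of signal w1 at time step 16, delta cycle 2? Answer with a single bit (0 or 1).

[bits: clk,w1,w0]
t=0: Δ0=001 Δ1=101 Δ2=100 Δ3=110 | 3Δ
t=1: Δ0=110 Δ1=010 | 1Δ
t=2: Δ0=010 Δ1=110 Δ2=111 Δ3=101 | 3Δ
t=3: Δ0=101 Δ1=001 | 1Δ
t=4: Δ0=001 Δ1=101 Δ2=100 Δ3=110 | 3Δ
t=5: Δ0=110 Δ1=010 | 1Δ
t=6: Δ0=010 Δ1=110 Δ2=111 Δ3=101 | 3Δ
t=7: Δ0=101 Δ1=001 | 1Δ
t=8: Δ0=001 Δ1=101 Δ2=100 Δ3=110 | 3Δ
t=9: Δ0=110 Δ1=010 | 1Δ
t=10: Δ0=010 Δ1=110 Δ2=111 Δ3=101 | 3Δ
t=11: Δ0=101 Δ1=001 | 1Δ
t=12: Δ0=001 Δ1=101 Δ2=100 Δ3=110 | 3Δ
t=13: Δ0=110 Δ1=010 | 1Δ
t=14: Δ0=010 Δ1=110 Δ2=111 Δ3=101 | 3Δ
t=15: Δ0=101 Δ1=001 | 1Δ
t=16: Δ0=001 Δ1=101 Δ2=100 Δ3=110 | 3Δ

0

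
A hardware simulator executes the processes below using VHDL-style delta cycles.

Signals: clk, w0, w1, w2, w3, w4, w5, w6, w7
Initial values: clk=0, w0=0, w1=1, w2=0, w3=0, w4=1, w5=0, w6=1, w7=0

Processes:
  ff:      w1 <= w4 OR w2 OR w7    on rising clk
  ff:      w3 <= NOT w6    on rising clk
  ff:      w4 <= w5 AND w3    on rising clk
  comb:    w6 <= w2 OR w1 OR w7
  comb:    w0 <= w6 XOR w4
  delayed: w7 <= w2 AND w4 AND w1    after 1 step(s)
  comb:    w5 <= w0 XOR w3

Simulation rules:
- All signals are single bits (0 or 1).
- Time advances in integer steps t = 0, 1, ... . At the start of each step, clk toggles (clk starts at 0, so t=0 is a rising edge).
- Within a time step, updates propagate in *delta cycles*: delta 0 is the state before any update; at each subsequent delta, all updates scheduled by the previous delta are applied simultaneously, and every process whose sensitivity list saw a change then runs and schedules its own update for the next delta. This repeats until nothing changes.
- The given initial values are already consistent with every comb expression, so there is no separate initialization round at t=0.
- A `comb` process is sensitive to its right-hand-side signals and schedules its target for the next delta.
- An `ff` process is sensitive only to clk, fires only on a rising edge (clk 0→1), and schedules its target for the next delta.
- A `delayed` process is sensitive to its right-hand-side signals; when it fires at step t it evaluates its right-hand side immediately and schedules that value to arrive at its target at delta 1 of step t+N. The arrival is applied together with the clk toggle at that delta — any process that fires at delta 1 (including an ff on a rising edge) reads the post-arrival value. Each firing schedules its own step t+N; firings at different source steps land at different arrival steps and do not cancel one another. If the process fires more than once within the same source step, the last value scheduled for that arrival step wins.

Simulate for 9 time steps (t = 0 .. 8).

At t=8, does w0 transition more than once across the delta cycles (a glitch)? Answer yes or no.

t0.Δ0 w4=1 w1=1 w5=0 w6=1 w2=0 w0=0 clk=0 w7=0 w3=0
t0.Δ1 w4=1 w1=1 w5=0 w6=1 w2=0 w0=0 clk=1 w7=0 w3=0
t0.Δ2 w4=0 w1=1 w5=0 w6=1 w2=0 w0=0 clk=1 w7=0 w3=0
t0.Δ3 w4=0 w1=1 w5=0 w6=1 w2=0 w0=1 clk=1 w7=0 w3=0
t0.Δ4 w4=0 w1=1 w5=1 w6=1 w2=0 w0=1 clk=1 w7=0 w3=0
t1.Δ0 w4=0 w1=1 w5=1 w6=1 w2=0 w0=1 clk=1 w7=0 w3=0
t1.Δ1 w4=0 w1=1 w5=1 w6=1 w2=0 w0=1 clk=0 w7=0 w3=0
t2.Δ0 w4=0 w1=1 w5=1 w6=1 w2=0 w0=1 clk=0 w7=0 w3=0
t2.Δ1 w4=0 w1=1 w5=1 w6=1 w2=0 w0=1 clk=1 w7=0 w3=0
t2.Δ2 w4=0 w1=0 w5=1 w6=1 w2=0 w0=1 clk=1 w7=0 w3=0
t2.Δ3 w4=0 w1=0 w5=1 w6=0 w2=0 w0=1 clk=1 w7=0 w3=0
t2.Δ4 w4=0 w1=0 w5=1 w6=0 w2=0 w0=0 clk=1 w7=0 w3=0
t2.Δ5 w4=0 w1=0 w5=0 w6=0 w2=0 w0=0 clk=1 w7=0 w3=0
t3.Δ0 w4=0 w1=0 w5=0 w6=0 w2=0 w0=0 clk=1 w7=0 w3=0
t3.Δ1 w4=0 w1=0 w5=0 w6=0 w2=0 w0=0 clk=0 w7=0 w3=0
t4.Δ0 w4=0 w1=0 w5=0 w6=0 w2=0 w0=0 clk=0 w7=0 w3=0
t4.Δ1 w4=0 w1=0 w5=0 w6=0 w2=0 w0=0 clk=1 w7=0 w3=0
t4.Δ2 w4=0 w1=0 w5=0 w6=0 w2=0 w0=0 clk=1 w7=0 w3=1
t4.Δ3 w4=0 w1=0 w5=1 w6=0 w2=0 w0=0 clk=1 w7=0 w3=1
t5.Δ0 w4=0 w1=0 w5=1 w6=0 w2=0 w0=0 clk=1 w7=0 w3=1
t5.Δ1 w4=0 w1=0 w5=1 w6=0 w2=0 w0=0 clk=0 w7=0 w3=1
t6.Δ0 w4=0 w1=0 w5=1 w6=0 w2=0 w0=0 clk=0 w7=0 w3=1
t6.Δ1 w4=0 w1=0 w5=1 w6=0 w2=0 w0=0 clk=1 w7=0 w3=1
t6.Δ2 w4=1 w1=0 w5=1 w6=0 w2=0 w0=0 clk=1 w7=0 w3=1
t6.Δ3 w4=1 w1=0 w5=1 w6=0 w2=0 w0=1 clk=1 w7=0 w3=1
t6.Δ4 w4=1 w1=0 w5=0 w6=0 w2=0 w0=1 clk=1 w7=0 w3=1
t7.Δ0 w4=1 w1=0 w5=0 w6=0 w2=0 w0=1 clk=1 w7=0 w3=1
t7.Δ1 w4=1 w1=0 w5=0 w6=0 w2=0 w0=1 clk=0 w7=0 w3=1
t8.Δ0 w4=1 w1=0 w5=0 w6=0 w2=0 w0=1 clk=0 w7=0 w3=1
t8.Δ1 w4=1 w1=0 w5=0 w6=0 w2=0 w0=1 clk=1 w7=0 w3=1
t8.Δ2 w4=0 w1=1 w5=0 w6=0 w2=0 w0=1 clk=1 w7=0 w3=1
t8.Δ3 w4=0 w1=1 w5=0 w6=1 w2=0 w0=0 clk=1 w7=0 w3=1
t8.Δ4 w4=0 w1=1 w5=1 w6=1 w2=0 w0=1 clk=1 w7=0 w3=1
t8.Δ5 w4=0 w1=1 w5=0 w6=1 w2=0 w0=1 clk=1 w7=0 w3=1

yes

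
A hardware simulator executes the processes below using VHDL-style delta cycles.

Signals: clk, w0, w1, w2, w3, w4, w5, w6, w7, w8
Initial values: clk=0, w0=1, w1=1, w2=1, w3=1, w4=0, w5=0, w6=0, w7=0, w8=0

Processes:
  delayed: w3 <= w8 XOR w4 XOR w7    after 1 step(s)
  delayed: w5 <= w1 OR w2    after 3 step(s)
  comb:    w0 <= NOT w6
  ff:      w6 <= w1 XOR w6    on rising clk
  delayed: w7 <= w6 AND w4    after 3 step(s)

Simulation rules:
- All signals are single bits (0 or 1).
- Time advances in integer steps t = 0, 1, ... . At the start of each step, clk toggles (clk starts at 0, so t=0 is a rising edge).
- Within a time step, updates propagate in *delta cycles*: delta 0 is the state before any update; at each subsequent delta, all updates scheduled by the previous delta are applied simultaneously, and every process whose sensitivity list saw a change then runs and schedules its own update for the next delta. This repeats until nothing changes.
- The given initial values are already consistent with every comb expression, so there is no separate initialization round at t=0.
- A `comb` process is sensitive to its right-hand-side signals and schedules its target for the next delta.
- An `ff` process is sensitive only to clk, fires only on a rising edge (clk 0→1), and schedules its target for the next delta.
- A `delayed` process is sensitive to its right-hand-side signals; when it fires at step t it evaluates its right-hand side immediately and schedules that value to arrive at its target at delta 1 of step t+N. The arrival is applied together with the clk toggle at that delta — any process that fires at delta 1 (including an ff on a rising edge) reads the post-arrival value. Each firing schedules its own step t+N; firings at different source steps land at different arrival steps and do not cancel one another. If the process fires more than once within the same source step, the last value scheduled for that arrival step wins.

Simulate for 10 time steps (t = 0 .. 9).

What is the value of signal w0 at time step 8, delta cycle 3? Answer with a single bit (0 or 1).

t=0 Δ0: clk=0 w6=0 w1=1 w7=0 w2=1 w5=0 w8=0 w0=1 w4=0 w3=1
  Δ1: clk:0→1
  Δ2: w6:0→1
  Δ3: w0:1→0
  (3Δ to stable)
t=1 Δ0: clk=1 w6=1 w1=1 w7=0 w2=1 w5=0 w8=0 w0=0 w4=0 w3=1
  Δ1: clk:1→0
  (1Δ to stable)
t=2 Δ0: clk=0 w6=1 w1=1 w7=0 w2=1 w5=0 w8=0 w0=0 w4=0 w3=1
  Δ1: clk:0→1
  Δ2: w6:1→0
  Δ3: w0:0→1
  (3Δ to stable)
t=3 Δ0: clk=1 w6=0 w1=1 w7=0 w2=1 w5=0 w8=0 w0=1 w4=0 w3=1
  Δ1: clk:1→0
  (1Δ to stable)
t=4 Δ0: clk=0 w6=0 w1=1 w7=0 w2=1 w5=0 w8=0 w0=1 w4=0 w3=1
  Δ1: clk:0→1
  Δ2: w6:0→1
  Δ3: w0:1→0
  (3Δ to stable)
t=5 Δ0: clk=1 w6=1 w1=1 w7=0 w2=1 w5=0 w8=0 w0=0 w4=0 w3=1
  Δ1: clk:1→0
  (1Δ to stable)
t=6 Δ0: clk=0 w6=1 w1=1 w7=0 w2=1 w5=0 w8=0 w0=0 w4=0 w3=1
  Δ1: clk:0→1
  Δ2: w6:1→0
  Δ3: w0:0→1
  (3Δ to stable)
t=7 Δ0: clk=1 w6=0 w1=1 w7=0 w2=1 w5=0 w8=0 w0=1 w4=0 w3=1
  Δ1: clk:1→0
  (1Δ to stable)
t=8 Δ0: clk=0 w6=0 w1=1 w7=0 w2=1 w5=0 w8=0 w0=1 w4=0 w3=1
  Δ1: clk:0→1
  Δ2: w6:0→1
  Δ3: w0:1→0
  (3Δ to stable)
t=9 Δ0: clk=1 w6=1 w1=1 w7=0 w2=1 w5=0 w8=0 w0=0 w4=0 w3=1
  Δ1: clk:1→0
  (1Δ to stable)

0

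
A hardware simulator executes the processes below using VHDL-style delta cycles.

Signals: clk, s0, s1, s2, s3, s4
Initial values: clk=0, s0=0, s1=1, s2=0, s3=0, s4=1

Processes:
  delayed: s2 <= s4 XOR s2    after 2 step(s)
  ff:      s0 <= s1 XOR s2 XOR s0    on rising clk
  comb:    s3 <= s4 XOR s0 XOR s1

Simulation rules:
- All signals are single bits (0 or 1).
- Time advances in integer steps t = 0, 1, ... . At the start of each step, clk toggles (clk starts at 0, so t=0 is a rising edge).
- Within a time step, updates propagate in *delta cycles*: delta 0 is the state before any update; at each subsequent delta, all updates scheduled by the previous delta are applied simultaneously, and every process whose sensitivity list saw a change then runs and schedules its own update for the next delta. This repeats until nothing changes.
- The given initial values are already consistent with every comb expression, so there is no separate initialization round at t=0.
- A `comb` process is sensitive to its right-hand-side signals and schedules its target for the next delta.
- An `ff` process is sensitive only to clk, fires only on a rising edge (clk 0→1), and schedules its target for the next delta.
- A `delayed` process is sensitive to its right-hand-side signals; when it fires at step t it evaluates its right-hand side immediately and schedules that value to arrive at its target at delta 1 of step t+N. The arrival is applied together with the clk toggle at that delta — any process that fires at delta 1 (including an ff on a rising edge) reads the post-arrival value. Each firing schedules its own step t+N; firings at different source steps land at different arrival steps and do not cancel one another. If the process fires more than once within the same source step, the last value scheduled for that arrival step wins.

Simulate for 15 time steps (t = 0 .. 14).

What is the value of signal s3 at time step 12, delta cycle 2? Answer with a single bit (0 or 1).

[bits: s2,s0,clk,s4,s1,s3]
t=0: Δ0=000110 Δ1=001110 Δ2=011110 Δ3=011111 | 3Δ
t=1: Δ0=011111 Δ1=010111 | 1Δ
t=2: Δ0=010111 Δ1=011111 Δ2=001111 Δ3=001110 | 3Δ
t=3: Δ0=001110 Δ1=000110 | 1Δ
t=4: Δ0=000110 Δ1=001110 Δ2=011110 Δ3=011111 | 3Δ
t=5: Δ0=011111 Δ1=010111 | 1Δ
t=6: Δ0=010111 Δ1=011111 Δ2=001111 Δ3=001110 | 3Δ
t=7: Δ0=001110 Δ1=000110 | 1Δ
t=8: Δ0=000110 Δ1=001110 Δ2=011110 Δ3=011111 | 3Δ
t=9: Δ0=011111 Δ1=010111 | 1Δ
t=10: Δ0=010111 Δ1=011111 Δ2=001111 Δ3=001110 | 3Δ
t=11: Δ0=001110 Δ1=000110 | 1Δ
t=12: Δ0=000110 Δ1=001110 Δ2=011110 Δ3=011111 | 3Δ
t=13: Δ0=011111 Δ1=010111 | 1Δ
t=14: Δ0=010111 Δ1=011111 Δ2=001111 Δ3=001110 | 3Δ

0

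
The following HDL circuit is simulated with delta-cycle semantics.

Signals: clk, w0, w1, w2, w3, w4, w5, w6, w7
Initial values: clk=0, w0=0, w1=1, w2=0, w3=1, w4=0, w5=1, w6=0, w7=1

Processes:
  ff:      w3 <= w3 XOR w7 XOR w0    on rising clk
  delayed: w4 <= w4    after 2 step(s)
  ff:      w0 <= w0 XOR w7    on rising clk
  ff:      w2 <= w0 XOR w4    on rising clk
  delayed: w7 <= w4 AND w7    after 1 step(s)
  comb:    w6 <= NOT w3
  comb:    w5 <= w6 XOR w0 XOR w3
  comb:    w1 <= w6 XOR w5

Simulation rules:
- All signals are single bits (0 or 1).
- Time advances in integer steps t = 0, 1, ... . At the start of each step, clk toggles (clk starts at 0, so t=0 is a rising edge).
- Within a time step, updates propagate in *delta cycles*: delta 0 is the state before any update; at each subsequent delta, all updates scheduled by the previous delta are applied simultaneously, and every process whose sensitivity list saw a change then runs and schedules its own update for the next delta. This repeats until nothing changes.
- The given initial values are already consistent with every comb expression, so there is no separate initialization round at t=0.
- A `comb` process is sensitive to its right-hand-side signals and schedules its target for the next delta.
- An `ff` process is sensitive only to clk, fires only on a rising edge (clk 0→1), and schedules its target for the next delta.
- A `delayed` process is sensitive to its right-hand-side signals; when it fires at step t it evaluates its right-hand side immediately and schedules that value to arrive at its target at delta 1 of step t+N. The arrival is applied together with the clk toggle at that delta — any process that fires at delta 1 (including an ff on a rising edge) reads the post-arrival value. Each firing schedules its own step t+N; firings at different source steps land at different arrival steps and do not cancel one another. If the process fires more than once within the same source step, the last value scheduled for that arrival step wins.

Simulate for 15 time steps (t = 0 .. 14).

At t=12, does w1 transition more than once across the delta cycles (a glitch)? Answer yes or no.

t0.Δ0 w6=0 w2=0 w7=1 w1=1 clk=0 w3=1 w5=1 w4=0 w0=0
t0.Δ1 w6=0 w2=0 w7=1 w1=1 clk=1 w3=1 w5=1 w4=0 w0=0
t0.Δ2 w6=0 w2=0 w7=1 w1=1 clk=1 w3=0 w5=1 w4=0 w0=1
t0.Δ3 w6=1 w2=0 w7=1 w1=1 clk=1 w3=0 w5=1 w4=0 w0=1
t0.Δ4 w6=1 w2=0 w7=1 w1=0 clk=1 w3=0 w5=0 w4=0 w0=1
t0.Δ5 w6=1 w2=0 w7=1 w1=1 clk=1 w3=0 w5=0 w4=0 w0=1
t1.Δ0 w6=1 w2=0 w7=1 w1=1 clk=1 w3=0 w5=0 w4=0 w0=1
t1.Δ1 w6=1 w2=0 w7=1 w1=1 clk=0 w3=0 w5=0 w4=0 w0=1
t2.Δ0 w6=1 w2=0 w7=1 w1=1 clk=0 w3=0 w5=0 w4=0 w0=1
t2.Δ1 w6=1 w2=0 w7=1 w1=1 clk=1 w3=0 w5=0 w4=0 w0=1
t2.Δ2 w6=1 w2=1 w7=1 w1=1 clk=1 w3=0 w5=0 w4=0 w0=0
t2.Δ3 w6=1 w2=1 w7=1 w1=1 clk=1 w3=0 w5=1 w4=0 w0=0
t2.Δ4 w6=1 w2=1 w7=1 w1=0 clk=1 w3=0 w5=1 w4=0 w0=0
t3.Δ0 w6=1 w2=1 w7=1 w1=0 clk=1 w3=0 w5=1 w4=0 w0=0
t3.Δ1 w6=1 w2=1 w7=1 w1=0 clk=0 w3=0 w5=1 w4=0 w0=0
t4.Δ0 w6=1 w2=1 w7=1 w1=0 clk=0 w3=0 w5=1 w4=0 w0=0
t4.Δ1 w6=1 w2=1 w7=1 w1=0 clk=1 w3=0 w5=1 w4=0 w0=0
t4.Δ2 w6=1 w2=0 w7=1 w1=0 clk=1 w3=1 w5=1 w4=0 w0=1
t4.Δ3 w6=0 w2=0 w7=1 w1=0 clk=1 w3=1 w5=1 w4=0 w0=1
t4.Δ4 w6=0 w2=0 w7=1 w1=1 clk=1 w3=1 w5=0 w4=0 w0=1
t4.Δ5 w6=0 w2=0 w7=1 w1=0 clk=1 w3=1 w5=0 w4=0 w0=1
t5.Δ0 w6=0 w2=0 w7=1 w1=0 clk=1 w3=1 w5=0 w4=0 w0=1
t5.Δ1 w6=0 w2=0 w7=1 w1=0 clk=0 w3=1 w5=0 w4=0 w0=1
t6.Δ0 w6=0 w2=0 w7=1 w1=0 clk=0 w3=1 w5=0 w4=0 w0=1
t6.Δ1 w6=0 w2=0 w7=1 w1=0 clk=1 w3=1 w5=0 w4=0 w0=1
t6.Δ2 w6=0 w2=1 w7=1 w1=0 clk=1 w3=1 w5=0 w4=0 w0=0
t6.Δ3 w6=0 w2=1 w7=1 w1=0 clk=1 w3=1 w5=1 w4=0 w0=0
t6.Δ4 w6=0 w2=1 w7=1 w1=1 clk=1 w3=1 w5=1 w4=0 w0=0
t7.Δ0 w6=0 w2=1 w7=1 w1=1 clk=1 w3=1 w5=1 w4=0 w0=0
t7.Δ1 w6=0 w2=1 w7=1 w1=1 clk=0 w3=1 w5=1 w4=0 w0=0
t8.Δ0 w6=0 w2=1 w7=1 w1=1 clk=0 w3=1 w5=1 w4=0 w0=0
t8.Δ1 w6=0 w2=1 w7=1 w1=1 clk=1 w3=1 w5=1 w4=0 w0=0
t8.Δ2 w6=0 w2=0 w7=1 w1=1 clk=1 w3=0 w5=1 w4=0 w0=1
t8.Δ3 w6=1 w2=0 w7=1 w1=1 clk=1 w3=0 w5=1 w4=0 w0=1
t8.Δ4 w6=1 w2=0 w7=1 w1=0 clk=1 w3=0 w5=0 w4=0 w0=1
t8.Δ5 w6=1 w2=0 w7=1 w1=1 clk=1 w3=0 w5=0 w4=0 w0=1
t9.Δ0 w6=1 w2=0 w7=1 w1=1 clk=1 w3=0 w5=0 w4=0 w0=1
t9.Δ1 w6=1 w2=0 w7=1 w1=1 clk=0 w3=0 w5=0 w4=0 w0=1
t10.Δ0 w6=1 w2=0 w7=1 w1=1 clk=0 w3=0 w5=0 w4=0 w0=1
t10.Δ1 w6=1 w2=0 w7=1 w1=1 clk=1 w3=0 w5=0 w4=0 w0=1
t10.Δ2 w6=1 w2=1 w7=1 w1=1 clk=1 w3=0 w5=0 w4=0 w0=0
t10.Δ3 w6=1 w2=1 w7=1 w1=1 clk=1 w3=0 w5=1 w4=0 w0=0
t10.Δ4 w6=1 w2=1 w7=1 w1=0 clk=1 w3=0 w5=1 w4=0 w0=0
t11.Δ0 w6=1 w2=1 w7=1 w1=0 clk=1 w3=0 w5=1 w4=0 w0=0
t11.Δ1 w6=1 w2=1 w7=1 w1=0 clk=0 w3=0 w5=1 w4=0 w0=0
t12.Δ0 w6=1 w2=1 w7=1 w1=0 clk=0 w3=0 w5=1 w4=0 w0=0
t12.Δ1 w6=1 w2=1 w7=1 w1=0 clk=1 w3=0 w5=1 w4=0 w0=0
t12.Δ2 w6=1 w2=0 w7=1 w1=0 clk=1 w3=1 w5=1 w4=0 w0=1
t12.Δ3 w6=0 w2=0 w7=1 w1=0 clk=1 w3=1 w5=1 w4=0 w0=1
t12.Δ4 w6=0 w2=0 w7=1 w1=1 clk=1 w3=1 w5=0 w4=0 w0=1
t12.Δ5 w6=0 w2=0 w7=1 w1=0 clk=1 w3=1 w5=0 w4=0 w0=1
t13.Δ0 w6=0 w2=0 w7=1 w1=0 clk=1 w3=1 w5=0 w4=0 w0=1
t13.Δ1 w6=0 w2=0 w7=1 w1=0 clk=0 w3=1 w5=0 w4=0 w0=1
t14.Δ0 w6=0 w2=0 w7=1 w1=0 clk=0 w3=1 w5=0 w4=0 w0=1
t14.Δ1 w6=0 w2=0 w7=1 w1=0 clk=1 w3=1 w5=0 w4=0 w0=1
t14.Δ2 w6=0 w2=1 w7=1 w1=0 clk=1 w3=1 w5=0 w4=0 w0=0
t14.Δ3 w6=0 w2=1 w7=1 w1=0 clk=1 w3=1 w5=1 w4=0 w0=0
t14.Δ4 w6=0 w2=1 w7=1 w1=1 clk=1 w3=1 w5=1 w4=0 w0=0

yes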